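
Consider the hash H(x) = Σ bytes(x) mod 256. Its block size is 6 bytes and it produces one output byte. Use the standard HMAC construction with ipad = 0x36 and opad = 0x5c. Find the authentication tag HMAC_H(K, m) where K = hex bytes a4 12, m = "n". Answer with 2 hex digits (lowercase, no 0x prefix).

b2

Key hex bytes a4 12 is 2 bytes ≤ B = 6; zero-pad to 6 bytes: K' = a4 12 00 00 00 00.
K' ⊕ ipad = 92 24 36 36 36 36.  K' ⊕ opad = f8 4e 5c 5c 5c 5c.
Inner input = (K'⊕ipad) ∥ m = 92 24 36 36 36 36 ∥ 6e.
Inner hash: sum = 146+36+54+54+54+54+110 = 508; mod 256 = 252 → fc.
Outer input = (K'⊕opad) ∥ inner = f8 4e 5c 5c 5c 5c ∥ fc.
Outer hash (tag): sum = 248+78+92+92+92+92+252 = 946; mod 256 = 178 → b2.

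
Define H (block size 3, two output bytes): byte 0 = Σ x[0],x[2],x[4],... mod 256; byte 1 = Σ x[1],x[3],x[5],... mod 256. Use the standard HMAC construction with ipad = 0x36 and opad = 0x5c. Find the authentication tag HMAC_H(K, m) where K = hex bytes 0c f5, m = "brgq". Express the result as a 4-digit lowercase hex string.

Key hex bytes 0c f5 is 2 bytes ≤ B = 3; zero-pad to 3 bytes: K' = 0c f5 00.
K' ⊕ ipad = 3a c3 36.  K' ⊕ opad = 50 a9 5c.
Inner input = (K'⊕ipad) ∥ m = 3a c3 36 ∥ 62 72 67 71.
Inner hash: even-index sum = 339 mod 256 = 83; odd-index sum = 396 mod 256 = 140 → 53 8c.
Outer input = (K'⊕opad) ∥ inner = 50 a9 5c ∥ 53 8c.
Outer hash (tag): even-index sum = 312 mod 256 = 56; odd-index sum = 252 mod 256 = 252 → 38 fc.

38fc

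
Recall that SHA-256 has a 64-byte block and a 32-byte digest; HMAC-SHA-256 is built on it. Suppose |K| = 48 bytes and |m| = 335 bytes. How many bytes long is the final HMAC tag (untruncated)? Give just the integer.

32

The tag is one SHA-256 digest: 32 bytes.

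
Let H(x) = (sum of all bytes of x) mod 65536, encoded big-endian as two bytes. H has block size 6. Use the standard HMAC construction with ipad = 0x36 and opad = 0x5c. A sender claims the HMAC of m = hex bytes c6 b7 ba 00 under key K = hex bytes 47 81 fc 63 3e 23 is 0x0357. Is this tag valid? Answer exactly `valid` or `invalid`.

Key hex bytes 47 81 fc 63 3e 23 is exactly B = 6 bytes: K' = 47 81 fc 63 3e 23.
K' ⊕ ipad = 71 b7 ca 55 08 15; K' ⊕ opad = 1b dd a0 3f 62 7f.
Inner hash: sum = 113+183+202+85+8+21+198+183+186+0 = 1179 → 04 9b.
Outer hash (recomputed tag): sum = 27+221+160+63+98+127+4+155 = 855 → 03 57.
Recomputed tag = 0357; claimed = 0357 → match.

valid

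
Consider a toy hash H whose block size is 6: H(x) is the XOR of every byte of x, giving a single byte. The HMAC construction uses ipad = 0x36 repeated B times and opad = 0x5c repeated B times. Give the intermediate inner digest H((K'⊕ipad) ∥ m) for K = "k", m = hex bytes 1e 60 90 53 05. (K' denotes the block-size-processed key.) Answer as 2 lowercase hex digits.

d3

Key "k" = 6b is 1 byte ≤ B = 6; zero-pad to 6 bytes: K' = 6b 00 00 00 00 00.
K' ⊕ ipad = 5d 36 36 36 36 36.
Inner input = 5d 36 36 36 36 36 ∥ 1e 60 90 53 05.
Inner hash: XOR 5d⊕36⊕36⊕36⊕36⊕36⊕1e⊕60⊕90⊕53⊕05 = d3.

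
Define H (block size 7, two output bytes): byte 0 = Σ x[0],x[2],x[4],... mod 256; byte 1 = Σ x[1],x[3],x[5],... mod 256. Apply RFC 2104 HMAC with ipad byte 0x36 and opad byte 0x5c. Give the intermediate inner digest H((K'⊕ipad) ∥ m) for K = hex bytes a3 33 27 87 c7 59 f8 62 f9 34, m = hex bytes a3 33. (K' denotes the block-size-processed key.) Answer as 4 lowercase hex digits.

Key hex bytes a3 33 27 87 c7 59 f8 62 f9 34 is 10 bytes > B = 7, so hash it first: H(key) = 82 a9, then zero-pad to 7 bytes: K' = 82 a9 00 00 00 00 00.
K' ⊕ ipad = b4 9f 36 36 36 36 36.
Inner input = b4 9f 36 36 36 36 36 ∥ a3 33.
Inner hash: even-index sum = 393 mod 256 = 137; odd-index sum = 430 mod 256 = 174 → 89 ae.

89ae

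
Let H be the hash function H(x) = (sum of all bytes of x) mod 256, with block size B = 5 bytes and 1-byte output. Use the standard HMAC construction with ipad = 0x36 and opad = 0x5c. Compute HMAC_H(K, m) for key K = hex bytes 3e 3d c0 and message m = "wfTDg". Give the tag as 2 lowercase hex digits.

Key hex bytes 3e 3d c0 is 3 bytes ≤ B = 5; zero-pad to 5 bytes: K' = 3e 3d c0 00 00.
K' ⊕ ipad = 08 0b f6 36 36.  K' ⊕ opad = 62 61 9c 5c 5c.
Inner input = (K'⊕ipad) ∥ m = 08 0b f6 36 36 ∥ 77 66 54 44 67.
Inner hash: sum = 8+11+246+54+54+119+102+84+68+103 = 849; mod 256 = 81 → 51.
Outer input = (K'⊕opad) ∥ inner = 62 61 9c 5c 5c ∥ 51.
Outer hash (tag): sum = 98+97+156+92+92+81 = 616; mod 256 = 104 → 68.

68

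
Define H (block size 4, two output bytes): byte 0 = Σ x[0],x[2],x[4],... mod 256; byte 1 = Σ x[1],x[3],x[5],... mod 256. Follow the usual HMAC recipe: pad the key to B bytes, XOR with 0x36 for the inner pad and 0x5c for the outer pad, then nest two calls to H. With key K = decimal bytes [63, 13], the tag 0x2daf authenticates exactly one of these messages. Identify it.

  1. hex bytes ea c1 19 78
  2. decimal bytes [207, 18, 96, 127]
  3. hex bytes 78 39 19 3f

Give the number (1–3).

Key decimal bytes [63, 13] = 3f 0d is 2 bytes ≤ B = 4; zero-pad to 4 bytes: K' = 3f 0d 00 00.
K' ⊕ ipad = 09 3b 36 36; K' ⊕ opad = 63 51 5c 5c.
m1: inner = H(09 3b 36 36 ea c1 19 78) = 42 aa; tag = H(63 51 5c 5c 42 aa) = 0157
m2: inner = H(09 3b 36 36 cf 12 60 7f) = 6e 02; tag = H(63 51 5c 5c 6e 02) = 2daf ← matches
m3: inner = H(09 3b 36 36 78 39 19 3f) = d0 e9; tag = H(63 51 5c 5c d0 e9) = 8f96

2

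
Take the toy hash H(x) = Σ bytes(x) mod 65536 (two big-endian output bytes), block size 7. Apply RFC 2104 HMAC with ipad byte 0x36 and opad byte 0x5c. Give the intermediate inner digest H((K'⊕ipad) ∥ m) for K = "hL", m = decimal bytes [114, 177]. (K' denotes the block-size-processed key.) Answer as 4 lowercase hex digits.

0309

Key "hL" = 68 4c is 2 bytes ≤ B = 7; zero-pad to 7 bytes: K' = 68 4c 00 00 00 00 00.
K' ⊕ ipad = 5e 7a 36 36 36 36 36.
Inner input = 5e 7a 36 36 36 36 36 ∥ 72 b1.
Inner hash: sum = 94+122+54+54+54+54+54+114+177 = 777 → 03 09.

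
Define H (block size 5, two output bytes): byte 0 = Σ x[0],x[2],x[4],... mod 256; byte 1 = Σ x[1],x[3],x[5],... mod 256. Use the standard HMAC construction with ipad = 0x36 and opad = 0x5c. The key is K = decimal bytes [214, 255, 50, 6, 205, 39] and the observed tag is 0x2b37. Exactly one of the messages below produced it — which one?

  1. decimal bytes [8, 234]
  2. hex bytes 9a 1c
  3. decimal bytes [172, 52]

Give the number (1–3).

Key decimal bytes [214, 255, 50, 6, 205, 39] = d6 ff 32 06 cd 27 is 6 bytes > B = 5, so hash it first: H(key) = d5 2c, then zero-pad to 5 bytes: K' = d5 2c 00 00 00.
K' ⊕ ipad = e3 1a 36 36 36; K' ⊕ opad = 89 70 5c 5c 5c.
m1: inner = H(e3 1a 36 36 36 08 ea) = 39 58; tag = H(89 70 5c 5c 5c 39 58) = 9905
m2: inner = H(e3 1a 36 36 36 9a 1c) = 6b ea; tag = H(89 70 5c 5c 5c 6b ea) = 2b37 ← matches
m3: inner = H(e3 1a 36 36 36 ac 34) = 83 fc; tag = H(89 70 5c 5c 5c 83 fc) = 3d4f

2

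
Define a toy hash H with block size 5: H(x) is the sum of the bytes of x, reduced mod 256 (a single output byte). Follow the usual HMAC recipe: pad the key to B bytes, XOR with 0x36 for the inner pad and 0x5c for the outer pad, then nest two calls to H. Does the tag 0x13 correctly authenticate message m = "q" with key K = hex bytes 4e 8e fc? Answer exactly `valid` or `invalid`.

valid

Key hex bytes 4e 8e fc is 3 bytes ≤ B = 5; zero-pad to 5 bytes: K' = 4e 8e fc 00 00.
K' ⊕ ipad = 78 b8 ca 36 36; K' ⊕ opad = 12 d2 a0 5c 5c.
Inner hash: sum = 120+184+202+54+54+113 = 727; mod 256 = 215 → d7.
Outer hash (recomputed tag): sum = 18+210+160+92+92+215 = 787; mod 256 = 19 → 13.
Recomputed tag = 13; claimed = 13 → match.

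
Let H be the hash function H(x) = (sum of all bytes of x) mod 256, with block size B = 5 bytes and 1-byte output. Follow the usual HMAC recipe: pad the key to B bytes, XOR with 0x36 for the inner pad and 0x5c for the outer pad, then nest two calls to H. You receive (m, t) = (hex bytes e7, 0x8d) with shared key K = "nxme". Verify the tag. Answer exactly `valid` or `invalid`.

valid

Key "nxme" = 6e 78 6d 65 is 4 bytes ≤ B = 5; zero-pad to 5 bytes: K' = 6e 78 6d 65 00.
K' ⊕ ipad = 58 4e 5b 53 36; K' ⊕ opad = 32 24 31 39 5c.
Inner hash: sum = 88+78+91+83+54+231 = 625; mod 256 = 113 → 71.
Outer hash (recomputed tag): sum = 50+36+49+57+92+113 = 397; mod 256 = 141 → 8d.
Recomputed tag = 8d; claimed = 8d → match.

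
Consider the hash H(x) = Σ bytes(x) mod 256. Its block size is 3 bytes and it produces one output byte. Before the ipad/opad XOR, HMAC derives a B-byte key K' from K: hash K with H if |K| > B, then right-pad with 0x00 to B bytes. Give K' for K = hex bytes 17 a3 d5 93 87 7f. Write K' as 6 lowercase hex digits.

|K| = 6 > B = 3, so first hash the key.
H(K): sum = 23+163+213+147+135+127 = 808; mod 256 = 40 → 28.
Zero-pad H(K) = 28 to 3 bytes: K' = 28 00 00.

280000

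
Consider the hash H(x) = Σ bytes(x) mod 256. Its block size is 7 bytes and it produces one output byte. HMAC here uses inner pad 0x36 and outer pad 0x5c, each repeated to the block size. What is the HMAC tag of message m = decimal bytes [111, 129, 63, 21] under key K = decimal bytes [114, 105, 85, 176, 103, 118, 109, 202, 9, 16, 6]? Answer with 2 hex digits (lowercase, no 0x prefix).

Key decimal bytes [114, 105, 85, 176, 103, 118, 109, 202, 9, 16, 6] = 72 69 55 b0 67 76 6d ca 09 10 06 is 11 bytes > B = 7, so hash it first: H(key) = 13, then zero-pad to 7 bytes: K' = 13 00 00 00 00 00 00.
K' ⊕ ipad = 25 36 36 36 36 36 36.  K' ⊕ opad = 4f 5c 5c 5c 5c 5c 5c.
Inner input = (K'⊕ipad) ∥ m = 25 36 36 36 36 36 36 ∥ 6f 81 3f 15.
Inner hash: sum = 37+54+54+54+54+54+54+111+129+63+21 = 685; mod 256 = 173 → ad.
Outer input = (K'⊕opad) ∥ inner = 4f 5c 5c 5c 5c 5c 5c ∥ ad.
Outer hash (tag): sum = 79+92+92+92+92+92+92+173 = 804; mod 256 = 36 → 24.

24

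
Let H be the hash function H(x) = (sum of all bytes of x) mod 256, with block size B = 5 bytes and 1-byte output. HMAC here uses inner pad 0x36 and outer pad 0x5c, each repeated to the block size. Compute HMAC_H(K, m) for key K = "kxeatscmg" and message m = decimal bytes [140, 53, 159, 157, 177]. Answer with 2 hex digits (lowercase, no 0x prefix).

82

Key "kxeatscmg" = 6b 78 65 61 74 73 63 6d 67 is 9 bytes > B = 5, so hash it first: H(key) = c7, then zero-pad to 5 bytes: K' = c7 00 00 00 00.
K' ⊕ ipad = f1 36 36 36 36.  K' ⊕ opad = 9b 5c 5c 5c 5c.
Inner input = (K'⊕ipad) ∥ m = f1 36 36 36 36 ∥ 8c 35 9f 9d b1.
Inner hash: sum = 241+54+54+54+54+140+53+159+157+177 = 1143; mod 256 = 119 → 77.
Outer input = (K'⊕opad) ∥ inner = 9b 5c 5c 5c 5c ∥ 77.
Outer hash (tag): sum = 155+92+92+92+92+119 = 642; mod 256 = 130 → 82.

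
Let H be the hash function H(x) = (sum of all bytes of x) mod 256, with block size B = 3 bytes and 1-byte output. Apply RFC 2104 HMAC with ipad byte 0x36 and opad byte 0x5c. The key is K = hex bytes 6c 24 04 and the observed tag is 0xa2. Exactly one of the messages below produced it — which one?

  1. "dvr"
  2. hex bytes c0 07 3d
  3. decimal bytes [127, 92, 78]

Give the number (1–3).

Key hex bytes 6c 24 04 is exactly B = 3 bytes: K' = 6c 24 04.
K' ⊕ ipad = 5a 12 32; K' ⊕ opad = 30 78 58.
m1: inner = H(5a 12 32 64 76 72) = ea; tag = H(30 78 58 ea) = ea
m2: inner = H(5a 12 32 c0 07 3d) = a2; tag = H(30 78 58 a2) = a2 ← matches
m3: inner = H(5a 12 32 7f 5c 4e) = c7; tag = H(30 78 58 c7) = c7

2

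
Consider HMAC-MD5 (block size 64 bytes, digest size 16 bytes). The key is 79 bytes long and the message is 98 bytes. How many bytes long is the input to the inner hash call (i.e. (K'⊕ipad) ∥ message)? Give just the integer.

162

Key is 79 > 64 bytes, so it is hashed to 16 bytes then zero-padded to 64: |K'| = 64.
Inner input = (K'⊕ipad) ∥ m → 64 + 98 = 162 bytes.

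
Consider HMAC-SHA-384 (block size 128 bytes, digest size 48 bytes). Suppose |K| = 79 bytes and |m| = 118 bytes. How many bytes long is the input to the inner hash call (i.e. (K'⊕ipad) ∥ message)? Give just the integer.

246

Key is 79 ≤ 128 bytes, zero-padded: |K'| = 128.
Inner input = (K'⊕ipad) ∥ m → 128 + 118 = 246 bytes.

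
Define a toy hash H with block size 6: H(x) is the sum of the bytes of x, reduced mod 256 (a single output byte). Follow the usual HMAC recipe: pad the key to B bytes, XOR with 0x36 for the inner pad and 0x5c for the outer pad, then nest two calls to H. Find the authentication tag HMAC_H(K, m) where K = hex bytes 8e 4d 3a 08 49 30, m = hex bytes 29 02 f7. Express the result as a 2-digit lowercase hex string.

Key hex bytes 8e 4d 3a 08 49 30 is exactly B = 6 bytes: K' = 8e 4d 3a 08 49 30.
K' ⊕ ipad = b8 7b 0c 3e 7f 06.  K' ⊕ opad = d2 11 66 54 15 6c.
Inner input = (K'⊕ipad) ∥ m = b8 7b 0c 3e 7f 06 ∥ 29 02 f7.
Inner hash: sum = 184+123+12+62+127+6+41+2+247 = 804; mod 256 = 36 → 24.
Outer input = (K'⊕opad) ∥ inner = d2 11 66 54 15 6c ∥ 24.
Outer hash (tag): sum = 210+17+102+84+21+108+36 = 578; mod 256 = 66 → 42.

42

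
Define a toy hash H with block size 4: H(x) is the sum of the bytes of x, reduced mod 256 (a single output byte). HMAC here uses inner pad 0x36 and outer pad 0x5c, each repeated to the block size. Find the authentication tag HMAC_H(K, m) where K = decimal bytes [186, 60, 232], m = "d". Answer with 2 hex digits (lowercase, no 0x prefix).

64

Key decimal bytes [186, 60, 232] = ba 3c e8 is 3 bytes ≤ B = 4; zero-pad to 4 bytes: K' = ba 3c e8 00.
K' ⊕ ipad = 8c 0a de 36.  K' ⊕ opad = e6 60 b4 5c.
Inner input = (K'⊕ipad) ∥ m = 8c 0a de 36 ∥ 64.
Inner hash: sum = 140+10+222+54+100 = 526; mod 256 = 14 → 0e.
Outer input = (K'⊕opad) ∥ inner = e6 60 b4 5c ∥ 0e.
Outer hash (tag): sum = 230+96+180+92+14 = 612; mod 256 = 100 → 64.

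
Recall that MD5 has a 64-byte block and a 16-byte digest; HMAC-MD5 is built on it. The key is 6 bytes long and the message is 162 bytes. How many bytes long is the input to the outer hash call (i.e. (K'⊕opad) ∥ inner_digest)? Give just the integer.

80

Key is 6 ≤ 64 bytes, zero-padded: |K'| = 64.
Outer input = (K'⊕opad) ∥ H(inner) → 64 + 16 = 80 bytes.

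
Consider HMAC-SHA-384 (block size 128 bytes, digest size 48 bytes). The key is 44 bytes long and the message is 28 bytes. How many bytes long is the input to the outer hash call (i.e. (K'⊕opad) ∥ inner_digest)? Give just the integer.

Key is 44 ≤ 128 bytes, zero-padded: |K'| = 128.
Outer input = (K'⊕opad) ∥ H(inner) → 128 + 48 = 176 bytes.

176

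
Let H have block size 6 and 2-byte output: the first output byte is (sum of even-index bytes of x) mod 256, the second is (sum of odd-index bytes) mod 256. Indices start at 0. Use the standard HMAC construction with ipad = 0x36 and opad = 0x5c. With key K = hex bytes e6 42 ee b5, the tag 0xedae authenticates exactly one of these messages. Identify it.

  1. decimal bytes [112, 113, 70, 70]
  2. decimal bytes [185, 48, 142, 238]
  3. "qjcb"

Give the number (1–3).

Key hex bytes e6 42 ee b5 is 4 bytes ≤ B = 6; zero-pad to 6 bytes: K' = e6 42 ee b5 00 00.
K' ⊕ ipad = d0 74 d8 83 36 36; K' ⊕ opad = ba 1e b2 e9 5c 5c.
m1: inner = H(d0 74 d8 83 36 36 70 71 46 46) = 94 e4; tag = H(ba 1e b2 e9 5c 5c 94 e4) = 5c47
m2: inner = H(d0 74 d8 83 36 36 b9 30 8e ee) = 25 4b; tag = H(ba 1e b2 e9 5c 5c 25 4b) = edae ← matches
m3: inner = H(d0 74 d8 83 36 36 71 6a 63 62) = b2 f9; tag = H(ba 1e b2 e9 5c 5c b2 f9) = 7a5c

2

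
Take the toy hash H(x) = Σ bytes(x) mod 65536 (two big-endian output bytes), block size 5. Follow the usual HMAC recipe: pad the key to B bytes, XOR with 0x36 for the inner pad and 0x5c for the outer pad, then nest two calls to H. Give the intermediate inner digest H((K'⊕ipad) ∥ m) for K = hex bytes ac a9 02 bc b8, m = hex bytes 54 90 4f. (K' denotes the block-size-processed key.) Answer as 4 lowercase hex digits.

03b8

Key hex bytes ac a9 02 bc b8 is exactly B = 5 bytes: K' = ac a9 02 bc b8.
K' ⊕ ipad = 9a 9f 34 8a 8e.
Inner input = 9a 9f 34 8a 8e ∥ 54 90 4f.
Inner hash: sum = 154+159+52+138+142+84+144+79 = 952 → 03 b8.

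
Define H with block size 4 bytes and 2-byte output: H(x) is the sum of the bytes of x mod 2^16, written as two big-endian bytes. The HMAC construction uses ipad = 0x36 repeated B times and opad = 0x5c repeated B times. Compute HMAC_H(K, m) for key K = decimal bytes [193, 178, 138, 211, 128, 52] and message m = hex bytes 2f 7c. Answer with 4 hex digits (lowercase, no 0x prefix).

Key decimal bytes [193, 178, 138, 211, 128, 52] = c1 b2 8a d3 80 34 is 6 bytes > B = 4, so hash it first: H(key) = 03 84, then zero-pad to 4 bytes: K' = 03 84 00 00.
K' ⊕ ipad = 35 b2 36 36.  K' ⊕ opad = 5f d8 5c 5c.
Inner input = (K'⊕ipad) ∥ m = 35 b2 36 36 ∥ 2f 7c.
Inner hash: sum = 53+178+54+54+47+124 = 510 → 01 fe.
Outer input = (K'⊕opad) ∥ inner = 5f d8 5c 5c ∥ 01 fe.
Outer hash (tag): sum = 95+216+92+92+1+254 = 750 → 02 ee.

02ee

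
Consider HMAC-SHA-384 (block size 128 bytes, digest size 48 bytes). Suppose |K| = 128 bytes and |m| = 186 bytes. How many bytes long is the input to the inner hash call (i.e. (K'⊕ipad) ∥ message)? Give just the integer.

314

Key is 128 ≤ 128 bytes, zero-padded: |K'| = 128.
Inner input = (K'⊕ipad) ∥ m → 128 + 186 = 314 bytes.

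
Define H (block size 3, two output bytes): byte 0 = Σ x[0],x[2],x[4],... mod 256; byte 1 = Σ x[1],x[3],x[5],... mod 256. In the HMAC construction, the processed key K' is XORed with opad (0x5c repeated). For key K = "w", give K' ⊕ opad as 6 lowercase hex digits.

Key "w" = 77 is 1 byte ≤ B = 3; zero-pad to 3 bytes: K' = 77 00 00.
XOR each byte with 0x5c: 77⊕5c=2b, 00⊕5c=5c, 00⊕5c=5c.

2b5c5c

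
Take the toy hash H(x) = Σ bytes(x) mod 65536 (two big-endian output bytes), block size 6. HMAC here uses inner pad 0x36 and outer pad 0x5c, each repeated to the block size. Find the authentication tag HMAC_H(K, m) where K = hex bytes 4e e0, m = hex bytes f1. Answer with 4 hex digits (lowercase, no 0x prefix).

0258

Key hex bytes 4e e0 is 2 bytes ≤ B = 6; zero-pad to 6 bytes: K' = 4e e0 00 00 00 00.
K' ⊕ ipad = 78 d6 36 36 36 36.  K' ⊕ opad = 12 bc 5c 5c 5c 5c.
Inner input = (K'⊕ipad) ∥ m = 78 d6 36 36 36 36 ∥ f1.
Inner hash: sum = 120+214+54+54+54+54+241 = 791 → 03 17.
Outer input = (K'⊕opad) ∥ inner = 12 bc 5c 5c 5c 5c ∥ 03 17.
Outer hash (tag): sum = 18+188+92+92+92+92+3+23 = 600 → 02 58.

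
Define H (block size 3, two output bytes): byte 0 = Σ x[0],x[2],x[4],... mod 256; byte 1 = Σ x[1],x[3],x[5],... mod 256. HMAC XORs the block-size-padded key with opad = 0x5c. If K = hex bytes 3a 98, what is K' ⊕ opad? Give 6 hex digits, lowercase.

66c45c

Key hex bytes 3a 98 is 2 bytes ≤ B = 3; zero-pad to 3 bytes: K' = 3a 98 00.
XOR each byte with 0x5c: 3a⊕5c=66, 98⊕5c=c4, 00⊕5c=5c.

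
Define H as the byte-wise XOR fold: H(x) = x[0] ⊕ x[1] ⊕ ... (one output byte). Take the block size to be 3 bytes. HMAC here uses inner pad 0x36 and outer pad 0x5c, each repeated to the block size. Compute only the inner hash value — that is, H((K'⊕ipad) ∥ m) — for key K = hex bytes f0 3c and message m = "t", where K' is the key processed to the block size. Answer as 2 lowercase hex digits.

8e

Key hex bytes f0 3c is 2 bytes ≤ B = 3; zero-pad to 3 bytes: K' = f0 3c 00.
K' ⊕ ipad = c6 0a 36.
Inner input = c6 0a 36 ∥ 74.
Inner hash: XOR c6⊕0a⊕36⊕74 = 8e.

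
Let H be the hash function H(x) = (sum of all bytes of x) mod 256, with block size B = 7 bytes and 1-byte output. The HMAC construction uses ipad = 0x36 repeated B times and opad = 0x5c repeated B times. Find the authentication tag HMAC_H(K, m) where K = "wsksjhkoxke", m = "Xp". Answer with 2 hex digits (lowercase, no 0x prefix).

Key "wsksjhkoxke" = 77 73 6b 73 6a 68 6b 6f 78 6b 65 is 11 bytes > B = 7, so hash it first: H(key) = bc, then zero-pad to 7 bytes: K' = bc 00 00 00 00 00 00.
K' ⊕ ipad = 8a 36 36 36 36 36 36.  K' ⊕ opad = e0 5c 5c 5c 5c 5c 5c.
Inner input = (K'⊕ipad) ∥ m = 8a 36 36 36 36 36 36 ∥ 58 70.
Inner hash: sum = 138+54+54+54+54+54+54+88+112 = 662; mod 256 = 150 → 96.
Outer input = (K'⊕opad) ∥ inner = e0 5c 5c 5c 5c 5c 5c ∥ 96.
Outer hash (tag): sum = 224+92+92+92+92+92+92+150 = 926; mod 256 = 158 → 9e.

9e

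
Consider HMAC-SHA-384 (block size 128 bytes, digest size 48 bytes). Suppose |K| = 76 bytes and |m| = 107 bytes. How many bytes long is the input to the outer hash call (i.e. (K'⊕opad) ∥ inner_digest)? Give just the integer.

176

Key is 76 ≤ 128 bytes, zero-padded: |K'| = 128.
Outer input = (K'⊕opad) ∥ H(inner) → 128 + 48 = 176 bytes.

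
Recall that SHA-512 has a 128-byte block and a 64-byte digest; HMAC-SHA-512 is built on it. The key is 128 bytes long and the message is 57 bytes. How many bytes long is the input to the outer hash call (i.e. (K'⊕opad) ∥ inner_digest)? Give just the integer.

Key is 128 ≤ 128 bytes, zero-padded: |K'| = 128.
Outer input = (K'⊕opad) ∥ H(inner) → 128 + 64 = 192 bytes.

192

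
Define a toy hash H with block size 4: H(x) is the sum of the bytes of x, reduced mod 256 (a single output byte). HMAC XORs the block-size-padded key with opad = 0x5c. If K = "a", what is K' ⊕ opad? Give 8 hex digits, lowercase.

3d5c5c5c

Key "a" = 61 is 1 byte ≤ B = 4; zero-pad to 4 bytes: K' = 61 00 00 00.
XOR each byte with 0x5c: 61⊕5c=3d, 00⊕5c=5c, 00⊕5c=5c, 00⊕5c=5c.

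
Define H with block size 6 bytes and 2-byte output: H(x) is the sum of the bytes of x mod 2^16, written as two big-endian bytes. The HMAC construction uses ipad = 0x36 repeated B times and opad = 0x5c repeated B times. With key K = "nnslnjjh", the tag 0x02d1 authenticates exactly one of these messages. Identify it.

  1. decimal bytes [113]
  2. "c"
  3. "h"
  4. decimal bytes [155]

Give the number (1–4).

3

Key "nnslnjjh" = 6e 6e 73 6c 6e 6a 6a 68 is 8 bytes > B = 6, so hash it first: H(key) = 03 65, then zero-pad to 6 bytes: K' = 03 65 00 00 00 00.
K' ⊕ ipad = 35 53 36 36 36 36; K' ⊕ opad = 5f 39 5c 5c 5c 5c.
m1: inner = H(35 53 36 36 36 36 71) = 01 d1; tag = H(5f 39 5c 5c 5c 5c 01 d1) = 02da
m2: inner = H(35 53 36 36 36 36 63) = 01 c3; tag = H(5f 39 5c 5c 5c 5c 01 c3) = 02cc
m3: inner = H(35 53 36 36 36 36 68) = 01 c8; tag = H(5f 39 5c 5c 5c 5c 01 c8) = 02d1 ← matches
m4: inner = H(35 53 36 36 36 36 9b) = 01 fb; tag = H(5f 39 5c 5c 5c 5c 01 fb) = 0304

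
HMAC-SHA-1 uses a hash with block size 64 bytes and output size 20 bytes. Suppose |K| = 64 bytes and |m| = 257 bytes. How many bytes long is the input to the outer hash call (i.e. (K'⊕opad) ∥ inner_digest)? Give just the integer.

Key is 64 ≤ 64 bytes, zero-padded: |K'| = 64.
Outer input = (K'⊕opad) ∥ H(inner) → 64 + 20 = 84 bytes.

84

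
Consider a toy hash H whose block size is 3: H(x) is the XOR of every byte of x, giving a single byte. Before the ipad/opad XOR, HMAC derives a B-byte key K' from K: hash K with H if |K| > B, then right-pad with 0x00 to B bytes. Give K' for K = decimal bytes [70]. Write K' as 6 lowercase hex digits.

Key decimal bytes [70] = 46 is 1 byte ≤ B = 3; zero-pad to 3 bytes: K' = 46 00 00.

460000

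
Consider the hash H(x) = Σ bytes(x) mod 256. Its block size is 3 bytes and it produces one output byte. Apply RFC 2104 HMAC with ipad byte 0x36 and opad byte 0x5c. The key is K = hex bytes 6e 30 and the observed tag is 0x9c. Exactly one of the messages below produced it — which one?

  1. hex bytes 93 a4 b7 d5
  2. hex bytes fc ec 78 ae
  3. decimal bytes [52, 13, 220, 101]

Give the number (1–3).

Key hex bytes 6e 30 is 2 bytes ≤ B = 3; zero-pad to 3 bytes: K' = 6e 30 00.
K' ⊕ ipad = 58 06 36; K' ⊕ opad = 32 6c 5c.
m1: inner = H(58 06 36 93 a4 b7 d5) = 57; tag = H(32 6c 5c 57) = 51
m2: inner = H(58 06 36 fc ec 78 ae) = a2; tag = H(32 6c 5c a2) = 9c ← matches
m3: inner = H(58 06 36 34 0d dc 65) = 16; tag = H(32 6c 5c 16) = 10

2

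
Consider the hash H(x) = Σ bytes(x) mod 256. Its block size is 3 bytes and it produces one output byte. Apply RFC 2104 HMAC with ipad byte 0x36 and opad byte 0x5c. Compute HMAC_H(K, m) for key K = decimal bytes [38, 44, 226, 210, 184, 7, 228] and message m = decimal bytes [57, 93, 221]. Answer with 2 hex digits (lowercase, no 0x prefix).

Key decimal bytes [38, 44, 226, 210, 184, 7, 228] = 26 2c e2 d2 b8 07 e4 is 7 bytes > B = 3, so hash it first: H(key) = a9, then zero-pad to 3 bytes: K' = a9 00 00.
K' ⊕ ipad = 9f 36 36.  K' ⊕ opad = f5 5c 5c.
Inner input = (K'⊕ipad) ∥ m = 9f 36 36 ∥ 39 5d dd.
Inner hash: sum = 159+54+54+57+93+221 = 638; mod 256 = 126 → 7e.
Outer input = (K'⊕opad) ∥ inner = f5 5c 5c ∥ 7e.
Outer hash (tag): sum = 245+92+92+126 = 555; mod 256 = 43 → 2b.

2b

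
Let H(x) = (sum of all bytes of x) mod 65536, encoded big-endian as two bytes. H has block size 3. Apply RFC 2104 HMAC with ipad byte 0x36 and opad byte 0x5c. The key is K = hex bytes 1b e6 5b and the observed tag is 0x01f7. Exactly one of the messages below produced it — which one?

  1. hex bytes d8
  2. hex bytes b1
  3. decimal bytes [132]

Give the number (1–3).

Key hex bytes 1b e6 5b is exactly B = 3 bytes: K' = 1b e6 5b.
K' ⊕ ipad = 2d d0 6d; K' ⊕ opad = 47 ba 07.
m1: inner = H(2d d0 6d d8) = 02 42; tag = H(47 ba 07 02 42) = 014c
m2: inner = H(2d d0 6d b1) = 02 1b; tag = H(47 ba 07 02 1b) = 0125
m3: inner = H(2d d0 6d 84) = 01 ee; tag = H(47 ba 07 01 ee) = 01f7 ← matches

3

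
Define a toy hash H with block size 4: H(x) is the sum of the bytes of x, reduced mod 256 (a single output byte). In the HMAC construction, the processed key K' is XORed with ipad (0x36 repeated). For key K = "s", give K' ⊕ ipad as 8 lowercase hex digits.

45363636

Key "s" = 73 is 1 byte ≤ B = 4; zero-pad to 4 bytes: K' = 73 00 00 00.
XOR each byte with 0x36: 73⊕36=45, 00⊕36=36, 00⊕36=36, 00⊕36=36.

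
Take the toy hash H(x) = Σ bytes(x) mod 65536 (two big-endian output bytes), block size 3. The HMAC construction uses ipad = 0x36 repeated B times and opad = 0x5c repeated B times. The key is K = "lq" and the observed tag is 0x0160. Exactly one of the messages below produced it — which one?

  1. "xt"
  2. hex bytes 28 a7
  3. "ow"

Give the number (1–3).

Key "lq" = 6c 71 is 2 bytes ≤ B = 3; zero-pad to 3 bytes: K' = 6c 71 00.
K' ⊕ ipad = 5a 47 36; K' ⊕ opad = 30 2d 5c.
m1: inner = H(5a 47 36 78 74) = 01 c3; tag = H(30 2d 5c 01 c3) = 017d
m2: inner = H(5a 47 36 28 a7) = 01 a6; tag = H(30 2d 5c 01 a6) = 0160 ← matches
m3: inner = H(5a 47 36 6f 77) = 01 bd; tag = H(30 2d 5c 01 bd) = 0177

2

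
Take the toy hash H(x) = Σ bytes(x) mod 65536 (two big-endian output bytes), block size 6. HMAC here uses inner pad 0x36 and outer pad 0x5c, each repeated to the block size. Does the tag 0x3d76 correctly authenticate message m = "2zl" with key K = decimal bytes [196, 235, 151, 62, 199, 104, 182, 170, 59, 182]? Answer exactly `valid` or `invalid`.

Key decimal bytes [196, 235, 151, 62, 199, 104, 182, 170, 59, 182] = c4 eb 97 3e c7 68 b6 aa 3b b6 is 10 bytes > B = 6, so hash it first: H(key) = 06 04, then zero-pad to 6 bytes: K' = 06 04 00 00 00 00.
K' ⊕ ipad = 30 32 36 36 36 36; K' ⊕ opad = 5a 58 5c 5c 5c 5c.
Inner hash: sum = 48+50+54+54+54+54+50+122+108 = 594 → 02 52.
Outer hash (recomputed tag): sum = 90+88+92+92+92+92+2+82 = 630 → 02 76.
Recomputed tag = 0276; claimed = 3d76 → mismatch.

invalid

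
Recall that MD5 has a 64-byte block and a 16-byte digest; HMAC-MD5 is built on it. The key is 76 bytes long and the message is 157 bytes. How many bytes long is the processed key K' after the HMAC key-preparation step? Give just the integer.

Key is 76 > 64 bytes, so it is hashed to 16 bytes then zero-padded to 64: |K'| = 64.

64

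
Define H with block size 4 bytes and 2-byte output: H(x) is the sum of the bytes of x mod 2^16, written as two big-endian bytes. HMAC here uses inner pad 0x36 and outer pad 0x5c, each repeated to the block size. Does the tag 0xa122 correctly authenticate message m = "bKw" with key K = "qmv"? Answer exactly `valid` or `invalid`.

Key "qmv" = 71 6d 76 is 3 bytes ≤ B = 4; zero-pad to 4 bytes: K' = 71 6d 76 00.
K' ⊕ ipad = 47 5b 40 36; K' ⊕ opad = 2d 31 2a 5c.
Inner hash: sum = 71+91+64+54+98+75+119 = 572 → 02 3c.
Outer hash (recomputed tag): sum = 45+49+42+92+2+60 = 290 → 01 22.
Recomputed tag = 0122; claimed = a122 → mismatch.

invalid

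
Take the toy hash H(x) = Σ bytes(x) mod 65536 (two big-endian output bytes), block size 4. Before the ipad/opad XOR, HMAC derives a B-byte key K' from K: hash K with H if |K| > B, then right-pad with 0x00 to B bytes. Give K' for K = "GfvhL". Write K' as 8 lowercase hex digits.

|K| = 5 > B = 4, so first hash the key.
H(K): sum = 71+102+118+104+76 = 471 → 01 d7.
Zero-pad H(K) = 01 d7 to 4 bytes: K' = 01 d7 00 00.

01d70000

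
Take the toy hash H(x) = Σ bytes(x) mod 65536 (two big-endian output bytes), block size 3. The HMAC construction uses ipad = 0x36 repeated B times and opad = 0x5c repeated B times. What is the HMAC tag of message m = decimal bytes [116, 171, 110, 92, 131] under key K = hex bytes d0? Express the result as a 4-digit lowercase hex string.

Key hex bytes d0 is 1 byte ≤ B = 3; zero-pad to 3 bytes: K' = d0 00 00.
K' ⊕ ipad = e6 36 36.  K' ⊕ opad = 8c 5c 5c.
Inner input = (K'⊕ipad) ∥ m = e6 36 36 ∥ 74 ab 6e 5c 83.
Inner hash: sum = 230+54+54+116+171+110+92+131 = 958 → 03 be.
Outer input = (K'⊕opad) ∥ inner = 8c 5c 5c ∥ 03 be.
Outer hash (tag): sum = 140+92+92+3+190 = 517 → 02 05.

0205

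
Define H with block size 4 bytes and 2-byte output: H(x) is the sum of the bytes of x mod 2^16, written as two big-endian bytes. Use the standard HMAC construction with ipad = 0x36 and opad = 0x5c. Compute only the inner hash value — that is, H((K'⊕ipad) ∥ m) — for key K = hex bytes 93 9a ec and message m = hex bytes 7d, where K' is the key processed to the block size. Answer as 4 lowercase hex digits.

Key hex bytes 93 9a ec is 3 bytes ≤ B = 4; zero-pad to 4 bytes: K' = 93 9a ec 00.
K' ⊕ ipad = a5 ac da 36.
Inner input = a5 ac da 36 ∥ 7d.
Inner hash: sum = 165+172+218+54+125 = 734 → 02 de.

02de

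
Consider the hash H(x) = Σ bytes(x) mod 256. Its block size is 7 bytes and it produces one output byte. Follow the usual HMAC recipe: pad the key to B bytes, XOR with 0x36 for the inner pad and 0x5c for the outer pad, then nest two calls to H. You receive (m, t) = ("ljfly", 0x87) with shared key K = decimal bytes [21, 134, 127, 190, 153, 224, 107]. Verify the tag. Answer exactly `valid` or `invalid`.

Key decimal bytes [21, 134, 127, 190, 153, 224, 107] = 15 86 7f be 99 e0 6b is exactly B = 7 bytes: K' = 15 86 7f be 99 e0 6b.
K' ⊕ ipad = 23 b0 49 88 af d6 5d; K' ⊕ opad = 49 da 23 e2 c5 bc 37.
Inner hash: sum = 35+176+73+136+175+214+93+108+106+102+108+121 = 1447; mod 256 = 167 → a7.
Outer hash (recomputed tag): sum = 73+218+35+226+197+188+55+167 = 1159; mod 256 = 135 → 87.
Recomputed tag = 87; claimed = 87 → match.

valid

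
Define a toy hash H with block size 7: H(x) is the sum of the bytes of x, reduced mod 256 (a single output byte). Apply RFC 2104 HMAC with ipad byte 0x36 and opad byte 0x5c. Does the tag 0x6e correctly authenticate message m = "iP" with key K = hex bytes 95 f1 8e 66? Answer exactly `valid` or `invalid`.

Key hex bytes 95 f1 8e 66 is 4 bytes ≤ B = 7; zero-pad to 7 bytes: K' = 95 f1 8e 66 00 00 00.
K' ⊕ ipad = a3 c7 b8 50 36 36 36; K' ⊕ opad = c9 ad d2 3a 5c 5c 5c.
Inner hash: sum = 163+199+184+80+54+54+54+105+80 = 973; mod 256 = 205 → cd.
Outer hash (recomputed tag): sum = 201+173+210+58+92+92+92+205 = 1123; mod 256 = 99 → 63.
Recomputed tag = 63; claimed = 6e → mismatch.

invalid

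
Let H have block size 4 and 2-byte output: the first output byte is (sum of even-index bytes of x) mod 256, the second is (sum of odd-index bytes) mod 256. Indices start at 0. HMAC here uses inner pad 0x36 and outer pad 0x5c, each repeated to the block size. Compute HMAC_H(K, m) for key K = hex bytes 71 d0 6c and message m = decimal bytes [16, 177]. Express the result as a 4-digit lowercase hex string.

0eb5

Key hex bytes 71 d0 6c is 3 bytes ≤ B = 4; zero-pad to 4 bytes: K' = 71 d0 6c 00.
K' ⊕ ipad = 47 e6 5a 36.  K' ⊕ opad = 2d 8c 30 5c.
Inner input = (K'⊕ipad) ∥ m = 47 e6 5a 36 ∥ 10 b1.
Inner hash: even-index sum = 177 mod 256 = 177; odd-index sum = 461 mod 256 = 205 → b1 cd.
Outer input = (K'⊕opad) ∥ inner = 2d 8c 30 5c ∥ b1 cd.
Outer hash (tag): even-index sum = 270 mod 256 = 14; odd-index sum = 437 mod 256 = 181 → 0e b5.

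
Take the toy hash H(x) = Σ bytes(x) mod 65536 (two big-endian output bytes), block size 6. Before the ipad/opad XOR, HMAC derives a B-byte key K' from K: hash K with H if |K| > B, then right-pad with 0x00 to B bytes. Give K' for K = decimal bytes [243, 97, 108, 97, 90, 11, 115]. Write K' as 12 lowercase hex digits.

02f900000000

|K| = 7 > B = 6, so first hash the key.
H(K): sum = 243+97+108+97+90+11+115 = 761 → 02 f9.
Zero-pad H(K) = 02 f9 to 6 bytes: K' = 02 f9 00 00 00 00.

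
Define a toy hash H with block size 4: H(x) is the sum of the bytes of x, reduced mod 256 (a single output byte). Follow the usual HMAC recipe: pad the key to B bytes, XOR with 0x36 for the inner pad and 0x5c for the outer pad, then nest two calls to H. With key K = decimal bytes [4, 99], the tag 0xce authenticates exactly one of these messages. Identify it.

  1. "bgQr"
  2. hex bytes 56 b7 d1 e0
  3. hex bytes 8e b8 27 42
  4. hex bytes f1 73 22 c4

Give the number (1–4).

1

Key decimal bytes [4, 99] = 04 63 is 2 bytes ≤ B = 4; zero-pad to 4 bytes: K' = 04 63 00 00.
K' ⊕ ipad = 32 55 36 36; K' ⊕ opad = 58 3f 5c 5c.
m1: inner = H(32 55 36 36 62 67 51 72) = 7f; tag = H(58 3f 5c 5c 7f) = ce ← matches
m2: inner = H(32 55 36 36 56 b7 d1 e0) = b1; tag = H(58 3f 5c 5c b1) = 00
m3: inner = H(32 55 36 36 8e b8 27 42) = a2; tag = H(58 3f 5c 5c a2) = f1
m4: inner = H(32 55 36 36 f1 73 22 c4) = 3d; tag = H(58 3f 5c 5c 3d) = 8c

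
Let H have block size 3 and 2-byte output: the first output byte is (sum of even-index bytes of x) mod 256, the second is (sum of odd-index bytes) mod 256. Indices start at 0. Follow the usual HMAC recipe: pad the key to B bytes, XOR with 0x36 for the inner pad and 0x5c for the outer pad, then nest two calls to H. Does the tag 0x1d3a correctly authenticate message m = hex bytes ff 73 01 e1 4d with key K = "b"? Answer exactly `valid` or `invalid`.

valid

Key "b" = 62 is 1 byte ≤ B = 3; zero-pad to 3 bytes: K' = 62 00 00.
K' ⊕ ipad = 54 36 36; K' ⊕ opad = 3e 5c 5c.
Inner hash: even-index sum = 478 mod 256 = 222; odd-index sum = 387 mod 256 = 131 → de 83.
Outer hash (recomputed tag): even-index sum = 285 mod 256 = 29; odd-index sum = 314 mod 256 = 58 → 1d 3a.
Recomputed tag = 1d3a; claimed = 1d3a → match.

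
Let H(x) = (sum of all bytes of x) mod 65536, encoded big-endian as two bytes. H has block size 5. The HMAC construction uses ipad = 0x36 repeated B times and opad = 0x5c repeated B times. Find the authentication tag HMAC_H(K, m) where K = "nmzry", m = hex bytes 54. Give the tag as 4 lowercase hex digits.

Key "nmzry" = 6e 6d 7a 72 79 is exactly B = 5 bytes: K' = 6e 6d 7a 72 79.
K' ⊕ ipad = 58 5b 4c 44 4f.  K' ⊕ opad = 32 31 26 2e 25.
Inner input = (K'⊕ipad) ∥ m = 58 5b 4c 44 4f ∥ 54.
Inner hash: sum = 88+91+76+68+79+84 = 486 → 01 e6.
Outer input = (K'⊕opad) ∥ inner = 32 31 26 2e 25 ∥ 01 e6.
Outer hash (tag): sum = 50+49+38+46+37+1+230 = 451 → 01 c3.

01c3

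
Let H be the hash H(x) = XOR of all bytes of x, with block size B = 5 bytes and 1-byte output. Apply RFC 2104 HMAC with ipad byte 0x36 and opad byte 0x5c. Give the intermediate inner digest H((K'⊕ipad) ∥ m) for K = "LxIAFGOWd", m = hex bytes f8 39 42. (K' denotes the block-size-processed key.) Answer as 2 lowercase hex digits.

f4

Key "LxIAFGOWd" = 4c 78 49 41 46 47 4f 57 64 is 9 bytes > B = 5, so hash it first: H(key) = 41, then zero-pad to 5 bytes: K' = 41 00 00 00 00.
K' ⊕ ipad = 77 36 36 36 36.
Inner input = 77 36 36 36 36 ∥ f8 39 42.
Inner hash: XOR 77⊕36⊕36⊕36⊕36⊕f8⊕39⊕42 = f4.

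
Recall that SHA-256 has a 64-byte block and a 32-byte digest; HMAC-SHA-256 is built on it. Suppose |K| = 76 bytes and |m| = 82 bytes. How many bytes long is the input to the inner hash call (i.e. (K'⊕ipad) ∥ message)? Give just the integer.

Key is 76 > 64 bytes, so it is hashed to 32 bytes then zero-padded to 64: |K'| = 64.
Inner input = (K'⊕ipad) ∥ m → 64 + 82 = 146 bytes.

146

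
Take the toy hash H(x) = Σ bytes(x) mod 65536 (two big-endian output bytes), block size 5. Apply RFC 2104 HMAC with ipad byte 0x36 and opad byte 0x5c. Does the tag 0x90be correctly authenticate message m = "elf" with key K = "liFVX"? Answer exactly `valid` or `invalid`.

Key "liFVX" = 6c 69 46 56 58 is exactly B = 5 bytes: K' = 6c 69 46 56 58.
K' ⊕ ipad = 5a 5f 70 60 6e; K' ⊕ opad = 30 35 1a 0a 04.
Inner hash: sum = 90+95+112+96+110+101+108+102 = 814 → 03 2e.
Outer hash (recomputed tag): sum = 48+53+26+10+4+3+46 = 190 → 00 be.
Recomputed tag = 00be; claimed = 90be → mismatch.

invalid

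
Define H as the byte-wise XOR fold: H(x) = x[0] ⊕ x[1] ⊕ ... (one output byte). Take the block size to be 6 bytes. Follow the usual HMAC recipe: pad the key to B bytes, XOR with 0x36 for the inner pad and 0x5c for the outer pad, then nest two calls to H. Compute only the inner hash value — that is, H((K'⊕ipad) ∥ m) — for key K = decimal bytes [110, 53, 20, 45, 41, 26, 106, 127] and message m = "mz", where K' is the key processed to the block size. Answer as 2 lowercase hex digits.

Key decimal bytes [110, 53, 20, 45, 41, 26, 106, 127] = 6e 35 14 2d 29 1a 6a 7f is 8 bytes > B = 6, so hash it first: H(key) = 44, then zero-pad to 6 bytes: K' = 44 00 00 00 00 00.
K' ⊕ ipad = 72 36 36 36 36 36.
Inner input = 72 36 36 36 36 36 ∥ 6d 7a.
Inner hash: XOR 72⊕36⊕36⊕36⊕36⊕36⊕6d⊕7a = 53.

53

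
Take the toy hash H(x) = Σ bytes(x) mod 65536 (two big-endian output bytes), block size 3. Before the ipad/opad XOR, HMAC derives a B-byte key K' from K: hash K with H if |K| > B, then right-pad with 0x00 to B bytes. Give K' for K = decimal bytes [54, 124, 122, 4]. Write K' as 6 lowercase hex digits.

|K| = 4 > B = 3, so first hash the key.
H(K): sum = 54+124+122+4 = 304 → 01 30.
Zero-pad H(K) = 01 30 to 3 bytes: K' = 01 30 00.

013000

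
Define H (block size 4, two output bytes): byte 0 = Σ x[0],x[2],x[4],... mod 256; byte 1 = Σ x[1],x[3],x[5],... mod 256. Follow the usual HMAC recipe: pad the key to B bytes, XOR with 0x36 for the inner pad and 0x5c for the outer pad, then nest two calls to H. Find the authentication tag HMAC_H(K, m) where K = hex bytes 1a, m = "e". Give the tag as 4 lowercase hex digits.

Key hex bytes 1a is 1 byte ≤ B = 4; zero-pad to 4 bytes: K' = 1a 00 00 00.
K' ⊕ ipad = 2c 36 36 36.  K' ⊕ opad = 46 5c 5c 5c.
Inner input = (K'⊕ipad) ∥ m = 2c 36 36 36 ∥ 65.
Inner hash: even-index sum = 199 mod 256 = 199; odd-index sum = 108 mod 256 = 108 → c7 6c.
Outer input = (K'⊕opad) ∥ inner = 46 5c 5c 5c ∥ c7 6c.
Outer hash (tag): even-index sum = 361 mod 256 = 105; odd-index sum = 292 mod 256 = 36 → 69 24.

6924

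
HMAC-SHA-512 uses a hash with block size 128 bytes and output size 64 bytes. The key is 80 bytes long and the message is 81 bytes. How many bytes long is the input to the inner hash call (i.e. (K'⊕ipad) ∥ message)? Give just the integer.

209

Key is 80 ≤ 128 bytes, zero-padded: |K'| = 128.
Inner input = (K'⊕ipad) ∥ m → 128 + 81 = 209 bytes.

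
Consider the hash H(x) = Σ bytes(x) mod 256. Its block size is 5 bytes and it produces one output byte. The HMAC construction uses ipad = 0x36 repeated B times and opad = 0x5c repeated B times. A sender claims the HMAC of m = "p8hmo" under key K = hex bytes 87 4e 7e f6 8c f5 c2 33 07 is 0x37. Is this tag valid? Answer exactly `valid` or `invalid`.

invalid

Key hex bytes 87 4e 7e f6 8c f5 c2 33 07 is 9 bytes > B = 5, so hash it first: H(key) = c6, then zero-pad to 5 bytes: K' = c6 00 00 00 00.
K' ⊕ ipad = f0 36 36 36 36; K' ⊕ opad = 9a 5c 5c 5c 5c.
Inner hash: sum = 240+54+54+54+54+112+56+104+109+111 = 948; mod 256 = 180 → b4.
Outer hash (recomputed tag): sum = 154+92+92+92+92+180 = 702; mod 256 = 190 → be.
Recomputed tag = be; claimed = 37 → mismatch.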